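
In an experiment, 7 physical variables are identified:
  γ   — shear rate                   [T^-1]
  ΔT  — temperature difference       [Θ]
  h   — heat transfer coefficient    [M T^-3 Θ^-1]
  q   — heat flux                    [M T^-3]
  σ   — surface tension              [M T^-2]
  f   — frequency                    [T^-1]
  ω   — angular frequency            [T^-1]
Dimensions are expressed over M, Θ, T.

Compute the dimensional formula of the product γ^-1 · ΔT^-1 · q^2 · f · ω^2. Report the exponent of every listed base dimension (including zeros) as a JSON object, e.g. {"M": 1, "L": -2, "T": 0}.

{"M": 2, "Θ": -1, "T": -8}

Write exponents as rows M,Θ,T / cols γ,ΔT,h,q,σ,f,ω:
  M: [ 0  0  1  1  1  0  0]
  Θ: [ 0  1 -1  0  0  0  0]
  T: [-1  0 -3 -3 -2 -1 -1]
  [M]: (-1)·0+(-1)·0+(2)·1+(1)·0+(2)·0 = 2
  [Θ]: (-1)·0+(-1)·1+(2)·0+(1)·0+(2)·0 = -1
  [T]: (-1)·-1+(-1)·0+(2)·-3+(1)·-1+(2)·-1 = -8
⇒ M^2 Θ^-1 T^-8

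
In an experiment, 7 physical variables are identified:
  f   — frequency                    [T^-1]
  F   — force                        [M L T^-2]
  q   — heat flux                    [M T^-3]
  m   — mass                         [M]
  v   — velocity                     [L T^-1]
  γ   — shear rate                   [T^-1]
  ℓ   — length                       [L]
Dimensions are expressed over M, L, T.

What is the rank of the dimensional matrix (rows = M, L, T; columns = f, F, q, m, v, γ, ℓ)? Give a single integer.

3

Write exponents as rows M,L,T / cols f,F,q,m,v,γ,ℓ:
  M: [ 0  1  1  1  0  0  0]
  L: [ 0  1  0  0  1  0  1]
  T: [-1 -2 -3  0 -1 -1  0]
Echelon form has 3 nonzero rows (pivots: f,F,q)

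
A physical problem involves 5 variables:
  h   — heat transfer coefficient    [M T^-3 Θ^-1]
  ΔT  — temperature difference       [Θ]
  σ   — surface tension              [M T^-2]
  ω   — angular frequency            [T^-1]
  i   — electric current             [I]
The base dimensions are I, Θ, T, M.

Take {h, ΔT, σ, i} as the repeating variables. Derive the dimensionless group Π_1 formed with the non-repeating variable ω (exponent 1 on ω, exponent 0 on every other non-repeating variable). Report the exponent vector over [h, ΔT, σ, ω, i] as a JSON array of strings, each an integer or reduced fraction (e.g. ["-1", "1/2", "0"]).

["-1", "-1", "1", "1", "0"]

Exponent matrix [I,Θ,T,M] × [h,ΔT,σ,ω,i]:
  I: [ 0  0  0  0  1]
  Θ: [-1  1  0  0  0]
  T: [-3  0 -2 -1  0]
  M: [ 1  0  1  0  0]
Echelon form has 4 nonzero rows (pivots: h,ΔT,σ,i)
Pivot set = {h,ΔT,σ,i}, free = {ω}
RREF:
  r0: [   1    0    0    1    0]
  r1: [   0    1    0    1    0]
  r2: [   0    0    1   -1    0]
  r3: [   0    0    0    0    1]
Fix exponent of ω at 1; solve each RREF row for its pivot's exponent:
  r0: exp(h) + (1)·1 = 0 ⇒ exp(h) = -1
  r1: exp(ΔT) + (1)·1 = 0 ⇒ exp(ΔT) = -1
  r2: exp(σ) + (-1)·1 = 0 ⇒ exp(σ) = 1
  r3: exp(i) + (0)·1 = 0 ⇒ exp(i) = 0
Π_1 = h^-1 · ΔT^-1 · σ · ω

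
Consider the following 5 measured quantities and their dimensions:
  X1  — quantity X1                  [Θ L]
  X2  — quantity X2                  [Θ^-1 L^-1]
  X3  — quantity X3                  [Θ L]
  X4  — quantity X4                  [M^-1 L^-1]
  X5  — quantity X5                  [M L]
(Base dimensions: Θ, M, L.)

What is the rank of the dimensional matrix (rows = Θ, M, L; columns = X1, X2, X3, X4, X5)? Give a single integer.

2

Dimensional matrix (Θ×M×L by X1×X2×X3×X4×X5):
  Θ: [ 1 -1  1  0  0]
  M: [ 0  0  0 -1  1]
  L: [ 1 -1  1 -1  1]
RREF → pivots at {X1,X4} ⇒ r = 2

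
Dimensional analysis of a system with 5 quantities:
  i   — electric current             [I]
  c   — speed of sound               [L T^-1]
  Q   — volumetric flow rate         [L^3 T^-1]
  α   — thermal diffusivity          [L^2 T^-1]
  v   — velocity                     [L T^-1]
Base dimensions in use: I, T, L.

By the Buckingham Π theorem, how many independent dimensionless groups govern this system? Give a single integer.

2

Dimensional matrix (I×T×L by i×c×Q×α×v):
  I: [ 1  0  0  0  0]
  T: [ 0 -1 -1 -1 -1]
  L: [ 0  1  3  2  1]
Row reduction gives pivot columns i,c,Q; rank = 3
n=5, r=3 ⇒ 2 dimensionless groups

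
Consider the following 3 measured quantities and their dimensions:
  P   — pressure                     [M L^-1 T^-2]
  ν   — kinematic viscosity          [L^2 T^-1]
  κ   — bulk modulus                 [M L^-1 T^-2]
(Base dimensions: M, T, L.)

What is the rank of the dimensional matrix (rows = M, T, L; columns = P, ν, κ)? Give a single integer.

2

Exponent matrix [M,T,L] × [P,ν,κ]:
  M: [ 1  0  1]
  T: [-2 -1 -2]
  L: [-1  2 -1]
Row reduction gives pivot columns P,ν; rank = 2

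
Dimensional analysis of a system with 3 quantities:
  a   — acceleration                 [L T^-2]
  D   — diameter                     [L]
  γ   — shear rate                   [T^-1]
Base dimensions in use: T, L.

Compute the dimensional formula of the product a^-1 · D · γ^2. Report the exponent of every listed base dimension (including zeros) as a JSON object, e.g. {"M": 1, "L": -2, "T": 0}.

Write exponents as rows T,L / cols a,D,γ:
  T: [-2  0 -1]
  L: [ 1  1  0]
  [T]: (-1)·-2+(1)·0+(2)·-1 = 0
  [L]: (-1)·1+(1)·1+(2)·0 = 0
⇒ 1 (dimensionless)

{"T": 0, "L": 0}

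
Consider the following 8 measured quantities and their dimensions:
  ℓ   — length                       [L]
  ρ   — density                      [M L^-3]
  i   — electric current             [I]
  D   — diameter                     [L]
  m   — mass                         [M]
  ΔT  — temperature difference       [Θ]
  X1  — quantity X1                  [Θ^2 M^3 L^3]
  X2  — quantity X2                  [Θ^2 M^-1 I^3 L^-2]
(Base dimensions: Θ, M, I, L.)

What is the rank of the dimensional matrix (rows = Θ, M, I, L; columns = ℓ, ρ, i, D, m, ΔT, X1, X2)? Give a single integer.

4

Write exponents as rows Θ,M,I,L / cols ℓ,ρ,i,D,m,ΔT,X1,X2:
  Θ: [ 0  0  0  0  0  1  2  2]
  M: [ 0  1  0  0  1  0  3 -1]
  I: [ 0  0  1  0  0  0  0  3]
  L: [ 1 -3  0  1  0  0  3 -2]
RREF → pivots at {ℓ,ρ,i,ΔT} ⇒ r = 4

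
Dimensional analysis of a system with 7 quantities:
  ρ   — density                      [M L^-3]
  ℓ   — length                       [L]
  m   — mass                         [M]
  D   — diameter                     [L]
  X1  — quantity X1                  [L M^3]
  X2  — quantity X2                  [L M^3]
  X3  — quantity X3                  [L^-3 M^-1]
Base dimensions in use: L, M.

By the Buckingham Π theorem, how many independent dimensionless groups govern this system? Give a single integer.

5

Exponent matrix [L,M] × [ρ,ℓ,m,D,X1,X2,X3]:
  L: [-3  1  0  1  1  1 -3]
  M: [ 1  0  1  0  3  3 -1]
Row reduction gives pivot columns ρ,ℓ; rank = 2
7 vars − rank 2 = 5 Π groups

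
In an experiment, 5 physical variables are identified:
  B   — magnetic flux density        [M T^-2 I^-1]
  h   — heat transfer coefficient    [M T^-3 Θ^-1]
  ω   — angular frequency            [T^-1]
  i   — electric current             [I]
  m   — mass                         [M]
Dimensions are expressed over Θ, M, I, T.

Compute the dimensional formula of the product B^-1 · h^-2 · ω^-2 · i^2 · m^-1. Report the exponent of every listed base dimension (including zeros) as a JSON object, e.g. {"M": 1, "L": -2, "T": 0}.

Exponent matrix [Θ,M,I,T] × [B,h,ω,i,m]:
  Θ: [ 0 -1  0  0  0]
  M: [ 1  1  0  0  1]
  I: [-1  0  0  1  0]
  T: [-2 -3 -1  0  0]
  [Θ]: (-1)·0+(-2)·-1+(-2)·0+(2)·0+(-1)·0 = 2
  [M]: (-1)·1+(-2)·1+(-2)·0+(2)·0+(-1)·1 = -4
  [I]: (-1)·-1+(-2)·0+(-2)·0+(2)·1+(-1)·0 = 3
  [T]: (-1)·-2+(-2)·-3+(-2)·-1+(2)·0+(-1)·0 = 10
⇒ Θ^2 M^-4 I^3 T^10

{"Θ": 2, "M": -4, "I": 3, "T": 10}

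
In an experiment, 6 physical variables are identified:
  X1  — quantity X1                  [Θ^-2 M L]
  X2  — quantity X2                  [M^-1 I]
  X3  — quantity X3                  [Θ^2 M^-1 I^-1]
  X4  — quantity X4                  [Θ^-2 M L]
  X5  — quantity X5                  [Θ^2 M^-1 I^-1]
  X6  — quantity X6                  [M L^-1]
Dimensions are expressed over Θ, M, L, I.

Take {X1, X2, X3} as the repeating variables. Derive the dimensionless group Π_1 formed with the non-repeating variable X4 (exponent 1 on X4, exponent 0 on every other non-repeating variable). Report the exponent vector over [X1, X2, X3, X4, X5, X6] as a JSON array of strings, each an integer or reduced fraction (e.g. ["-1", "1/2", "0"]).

Dimensional matrix (Θ×M×L×I by X1×X2×X3×X4×X5×X6):
  Θ: [-2  0  2 -2  2  0]
  M: [ 1 -1 -1  1 -1  1]
  L: [ 1  0  0  1  0 -1]
  I: [ 0  1 -1  0 -1  0]
Echelon form has 3 nonzero rows (pivots: X1,X2,X3)
Repeat: X1,X2,X3; free: X4,X5,X6
RREF:
  r0: [   1    0    0    1    0   -1]
  r1: [   0    1    0    0    0   -1]
  r2: [   0    0    1    0    1   -1]
  r3: [   0    0    0    0    0    0]
Fix exponent of X4 at 1, X5 at 0, X6 at 0; solve each RREF row for its pivot's exponent:
  r0: exp(X1) + (1)·1 = 0 ⇒ exp(X1) = -1
  r1: exp(X2) + (0)·1 = 0 ⇒ exp(X2) = 0
  r2: exp(X3) + (0)·1 = 0 ⇒ exp(X3) = 0
Π_1 = X1^-1 · X4

["-1", "0", "0", "1", "0", "0"]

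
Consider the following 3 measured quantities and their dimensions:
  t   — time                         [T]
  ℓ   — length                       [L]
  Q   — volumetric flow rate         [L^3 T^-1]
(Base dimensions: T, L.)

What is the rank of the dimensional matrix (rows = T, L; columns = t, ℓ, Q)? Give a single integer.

Dimensional matrix (T×L by t×ℓ×Q):
  T: [ 1  0 -1]
  L: [ 0  1  3]
Row reduction gives pivot columns t,ℓ; rank = 2

2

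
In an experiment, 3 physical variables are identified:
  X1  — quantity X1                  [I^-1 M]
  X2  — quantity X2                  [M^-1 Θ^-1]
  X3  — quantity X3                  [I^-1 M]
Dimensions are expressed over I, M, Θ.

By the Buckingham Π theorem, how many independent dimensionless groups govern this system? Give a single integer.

Exponent matrix [I,M,Θ] × [X1,X2,X3]:
  I: [-1  0 -1]
  M: [ 1 -1  1]
  Θ: [ 0 -1  0]
RREF → pivots at {X1,X2} ⇒ r = 2
3 vars − rank 2 = 1 Π group

1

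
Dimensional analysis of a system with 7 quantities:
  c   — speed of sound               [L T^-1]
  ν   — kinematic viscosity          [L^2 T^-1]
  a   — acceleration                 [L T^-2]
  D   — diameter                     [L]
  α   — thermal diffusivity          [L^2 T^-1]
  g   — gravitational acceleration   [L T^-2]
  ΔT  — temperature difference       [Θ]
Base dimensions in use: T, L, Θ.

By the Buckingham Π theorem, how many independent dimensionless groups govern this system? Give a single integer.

Write exponents as rows T,L,Θ / cols c,ν,a,D,α,g,ΔT:
  T: [-1 -1 -2  0 -1 -2  0]
  L: [ 1  2  1  1  2  1  0]
  Θ: [ 0  0  0  0  0  0  1]
RREF → pivots at {c,ν,ΔT} ⇒ r = 3
7 vars − rank 3 = 4 Π groups

4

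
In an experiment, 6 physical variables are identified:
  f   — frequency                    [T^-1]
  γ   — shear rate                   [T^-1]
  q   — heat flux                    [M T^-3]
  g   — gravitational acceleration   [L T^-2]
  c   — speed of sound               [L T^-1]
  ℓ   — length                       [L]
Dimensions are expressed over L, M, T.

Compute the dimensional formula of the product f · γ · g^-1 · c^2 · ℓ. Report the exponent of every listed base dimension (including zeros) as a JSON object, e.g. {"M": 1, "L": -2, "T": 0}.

Exponent matrix [L,M,T] × [f,γ,q,g,c,ℓ]:
  L: [ 0  0  0  1  1  1]
  M: [ 0  0  1  0  0  0]
  T: [-1 -1 -3 -2 -1  0]
  [L]: (1)·0+(1)·0+(-1)·1+(2)·1+(1)·1 = 2
  [M]: (1)·0+(1)·0+(-1)·0+(2)·0+(1)·0 = 0
  [T]: (1)·-1+(1)·-1+(-1)·-2+(2)·-1+(1)·0 = -2
⇒ L^2 T^-2

{"L": 2, "M": 0, "T": -2}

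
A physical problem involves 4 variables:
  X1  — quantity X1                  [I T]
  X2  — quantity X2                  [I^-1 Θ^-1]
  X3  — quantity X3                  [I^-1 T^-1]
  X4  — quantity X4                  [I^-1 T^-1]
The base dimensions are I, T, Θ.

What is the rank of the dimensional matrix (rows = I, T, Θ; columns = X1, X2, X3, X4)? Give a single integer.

Dimensional matrix (I×T×Θ by X1×X2×X3×X4):
  I: [ 1 -1 -1 -1]
  T: [ 1  0 -1 -1]
  Θ: [ 0 -1  0  0]
Echelon form has 2 nonzero rows (pivots: X1,X2)

2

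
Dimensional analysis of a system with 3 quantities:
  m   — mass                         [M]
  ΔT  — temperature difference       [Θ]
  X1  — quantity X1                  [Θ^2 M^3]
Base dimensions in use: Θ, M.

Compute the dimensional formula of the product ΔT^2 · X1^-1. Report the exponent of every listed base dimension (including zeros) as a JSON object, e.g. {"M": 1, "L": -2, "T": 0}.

{"Θ": 0, "M": -3}

Write exponents as rows Θ,M / cols m,ΔT,X1:
  Θ: [ 0  1  2]
  M: [ 1  0  3]
  [Θ]: (2)·1+(-1)·2 = 0
  [M]: (2)·0+(-1)·3 = -3
⇒ M^-3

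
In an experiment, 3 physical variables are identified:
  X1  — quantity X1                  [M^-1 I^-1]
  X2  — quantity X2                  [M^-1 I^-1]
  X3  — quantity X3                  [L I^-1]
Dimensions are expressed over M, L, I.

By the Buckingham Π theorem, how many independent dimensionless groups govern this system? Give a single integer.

1

Exponent matrix [M,L,I] × [X1,X2,X3]:
  M: [-1 -1  0]
  L: [ 0  0  1]
  I: [-1 -1 -1]
RREF → pivots at {X1,X3} ⇒ r = 2
3 vars − rank 2 = 1 Π group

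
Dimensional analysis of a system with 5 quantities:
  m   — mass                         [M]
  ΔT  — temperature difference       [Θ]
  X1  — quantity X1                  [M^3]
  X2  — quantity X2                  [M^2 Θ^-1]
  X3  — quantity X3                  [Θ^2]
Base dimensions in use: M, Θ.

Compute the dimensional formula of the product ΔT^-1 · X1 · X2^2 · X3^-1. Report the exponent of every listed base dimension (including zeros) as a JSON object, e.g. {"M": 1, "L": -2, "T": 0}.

Write exponents as rows M,Θ / cols m,ΔT,X1,X2,X3:
  M: [ 1  0  3  2  0]
  Θ: [ 0  1  0 -1  2]
  [M]: (-1)·0+(1)·3+(2)·2+(-1)·0 = 7
  [Θ]: (-1)·1+(1)·0+(2)·-1+(-1)·2 = -5
⇒ M^7 Θ^-5

{"M": 7, "Θ": -5}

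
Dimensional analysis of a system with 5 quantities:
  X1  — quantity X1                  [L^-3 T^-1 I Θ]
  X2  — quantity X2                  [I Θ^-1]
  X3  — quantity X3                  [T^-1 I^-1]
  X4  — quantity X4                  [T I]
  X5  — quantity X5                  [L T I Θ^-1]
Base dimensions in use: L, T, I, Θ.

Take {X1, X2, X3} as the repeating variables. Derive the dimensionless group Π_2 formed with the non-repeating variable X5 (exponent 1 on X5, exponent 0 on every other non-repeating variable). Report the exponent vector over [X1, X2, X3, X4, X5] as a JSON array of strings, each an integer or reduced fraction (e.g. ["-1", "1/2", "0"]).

Dimensional matrix (L×T×I×Θ by X1×X2×X3×X4×X5):
  L: [-3  0  0  0  1]
  T: [-1  0 -1  1  1]
  I: [ 1  1 -1  1  1]
  Θ: [ 1 -1  0  0 -1]
RREF → pivots at {X1,X2,X3} ⇒ r = 3
Repeat: X1,X2,X3; free: X4,X5
RREF:
  r0: [   1    0    0    0 -1/3]
  r1: [   0    1    0    0  2/3]
  r2: [   0    0    1   -1 -2/3]
  r3: [   0    0    0    0    0]
Fix exponent of X5 at 1, X4 at 0; solve each RREF row for its pivot's exponent:
  r0: exp(X1) + (-1/3)·1 = 0 ⇒ exp(X1) = 1/3
  r1: exp(X2) + (2/3)·1 = 0 ⇒ exp(X2) = -2/3
  r2: exp(X3) + (-2/3)·1 = 0 ⇒ exp(X3) = 2/3
Π_2 = X1^(1/3) · X2^(-2/3) · X3^(2/3) · X5

["1/3", "-2/3", "2/3", "0", "1"]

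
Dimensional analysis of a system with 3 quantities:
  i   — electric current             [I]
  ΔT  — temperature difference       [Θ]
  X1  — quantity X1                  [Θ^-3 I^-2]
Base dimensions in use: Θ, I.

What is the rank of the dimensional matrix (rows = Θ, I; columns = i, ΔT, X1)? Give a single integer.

Exponent matrix [Θ,I] × [i,ΔT,X1]:
  Θ: [ 0  1 -3]
  I: [ 1  0 -2]
RREF → pivots at {i,ΔT} ⇒ r = 2

2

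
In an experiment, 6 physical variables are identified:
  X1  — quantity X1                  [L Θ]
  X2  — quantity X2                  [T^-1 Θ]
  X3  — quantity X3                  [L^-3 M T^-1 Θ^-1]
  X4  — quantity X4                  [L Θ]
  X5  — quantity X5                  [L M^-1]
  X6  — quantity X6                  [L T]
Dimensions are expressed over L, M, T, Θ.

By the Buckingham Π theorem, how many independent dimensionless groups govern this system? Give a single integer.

Exponent matrix [L,M,T,Θ] × [X1,X2,X3,X4,X5,X6]:
  L: [ 1  0 -3  1  1  1]
  M: [ 0  0  1  0 -1  0]
  T: [ 0 -1 -1  0  0  1]
  Θ: [ 1  1 -1  1  0  0]
RREF → pivots at {X1,X2,X3} ⇒ r = 3
Π count = n − r = 6 − 3 = 3

3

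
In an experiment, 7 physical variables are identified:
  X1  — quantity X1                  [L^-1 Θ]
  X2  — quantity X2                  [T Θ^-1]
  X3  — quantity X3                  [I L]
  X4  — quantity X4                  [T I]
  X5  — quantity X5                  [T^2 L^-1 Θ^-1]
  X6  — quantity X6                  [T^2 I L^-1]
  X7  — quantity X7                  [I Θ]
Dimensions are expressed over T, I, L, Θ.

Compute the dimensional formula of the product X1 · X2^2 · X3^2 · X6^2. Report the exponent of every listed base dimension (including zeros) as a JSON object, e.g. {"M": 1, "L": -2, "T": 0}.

{"T": 6, "I": 4, "L": -1, "Θ": -1}

Dimensional matrix (T×I×L×Θ by X1×X2×X3×X4×X5×X6×X7):
  T: [ 0  1  0  1  2  2  0]
  I: [ 0  0  1  1  0  1  1]
  L: [-1  0  1  0 -1 -1  0]
  Θ: [ 1 -1  0  0 -1  0  1]
  [T]: (1)·0+(2)·1+(2)·0+(2)·2 = 6
  [I]: (1)·0+(2)·0+(2)·1+(2)·1 = 4
  [L]: (1)·-1+(2)·0+(2)·1+(2)·-1 = -1
  [Θ]: (1)·1+(2)·-1+(2)·0+(2)·0 = -1
⇒ T^6 I^4 L^-1 Θ^-1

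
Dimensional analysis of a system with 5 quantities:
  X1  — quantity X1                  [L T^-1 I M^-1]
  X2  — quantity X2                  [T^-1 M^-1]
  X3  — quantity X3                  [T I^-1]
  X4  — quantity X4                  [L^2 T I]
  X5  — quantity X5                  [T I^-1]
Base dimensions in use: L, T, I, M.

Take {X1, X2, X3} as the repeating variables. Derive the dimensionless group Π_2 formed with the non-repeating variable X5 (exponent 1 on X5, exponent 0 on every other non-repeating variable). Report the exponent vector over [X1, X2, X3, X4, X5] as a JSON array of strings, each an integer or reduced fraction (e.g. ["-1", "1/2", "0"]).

Dimensional matrix (L×T×I×M by X1×X2×X3×X4×X5):
  L: [ 1  0  0  2  0]
  T: [-1 -1  1  1  1]
  I: [ 1  0 -1  1 -1]
  M: [-1 -1  0  0  0]
RREF → pivots at {X1,X2,X3} ⇒ r = 3
Repeat: X1,X2,X3; free: X4,X5
RREF:
  r0: [   1    0    0    2    0]
  r1: [   0    1    0   -2    0]
  r2: [   0    0    1    1    1]
  r3: [   0    0    0    0    0]
Fix exponent of X5 at 1, X4 at 0; solve each RREF row for its pivot's exponent:
  r0: exp(X1) + (0)·1 = 0 ⇒ exp(X1) = 0
  r1: exp(X2) + (0)·1 = 0 ⇒ exp(X2) = 0
  r2: exp(X3) + (1)·1 = 0 ⇒ exp(X3) = -1
Π_2 = X3^-1 · X5

["0", "0", "-1", "0", "1"]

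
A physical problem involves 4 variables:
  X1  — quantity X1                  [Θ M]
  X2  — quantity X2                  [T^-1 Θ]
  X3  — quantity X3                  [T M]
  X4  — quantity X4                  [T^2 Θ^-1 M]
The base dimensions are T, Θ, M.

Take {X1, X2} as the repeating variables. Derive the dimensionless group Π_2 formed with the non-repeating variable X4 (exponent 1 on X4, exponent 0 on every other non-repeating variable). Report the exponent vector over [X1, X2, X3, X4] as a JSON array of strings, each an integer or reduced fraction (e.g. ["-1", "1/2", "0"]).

Dimensional matrix (T×Θ×M by X1×X2×X3×X4):
  T: [ 0 -1  1  2]
  Θ: [ 1  1  0 -1]
  M: [ 1  0  1  1]
RREF → pivots at {X1,X2} ⇒ r = 2
Pivot set = {X1,X2}, free = {X3,X4}
RREF:
  r0: [   1    0    1    1]
  r1: [   0    1   -1   -2]
  r2: [   0    0    0    0]
Fix exponent of X4 at 1, X3 at 0; solve each RREF row for its pivot's exponent:
  r0: exp(X1) + (1)·1 = 0 ⇒ exp(X1) = -1
  r1: exp(X2) + (-2)·1 = 0 ⇒ exp(X2) = 2
Π_2 = X1^-1 · X2^2 · X4

["-1", "2", "0", "1"]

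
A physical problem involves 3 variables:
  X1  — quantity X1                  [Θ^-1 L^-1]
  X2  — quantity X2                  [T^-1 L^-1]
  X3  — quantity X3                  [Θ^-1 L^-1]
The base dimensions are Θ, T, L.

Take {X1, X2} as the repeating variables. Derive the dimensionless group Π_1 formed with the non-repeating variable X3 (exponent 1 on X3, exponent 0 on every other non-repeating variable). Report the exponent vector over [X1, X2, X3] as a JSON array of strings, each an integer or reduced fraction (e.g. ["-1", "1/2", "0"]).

Write exponents as rows Θ,T,L / cols X1,X2,X3:
  Θ: [-1  0 -1]
  T: [ 0 -1  0]
  L: [-1 -1 -1]
RREF → pivots at {X1,X2} ⇒ r = 2
Pivot set = {X1,X2}, free = {X3}
RREF:
  r0: [   1    0    1]
  r1: [   0    1    0]
  r2: [   0    0    0]
Fix exponent of X3 at 1; solve each RREF row for its pivot's exponent:
  r0: exp(X1) + (1)·1 = 0 ⇒ exp(X1) = -1
  r1: exp(X2) + (0)·1 = 0 ⇒ exp(X2) = 0
Π_1 = X1^-1 · X3

["-1", "0", "1"]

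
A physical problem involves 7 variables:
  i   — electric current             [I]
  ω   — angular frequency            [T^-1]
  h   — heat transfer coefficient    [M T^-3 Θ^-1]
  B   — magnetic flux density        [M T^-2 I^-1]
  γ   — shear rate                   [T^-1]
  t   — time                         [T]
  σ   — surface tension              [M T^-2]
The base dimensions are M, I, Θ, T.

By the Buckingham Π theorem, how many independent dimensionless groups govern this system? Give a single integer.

3

Dimensional matrix (M×I×Θ×T by i×ω×h×B×γ×t×σ):
  M: [ 0  0  1  1  0  0  1]
  I: [ 1  0  0 -1  0  0  0]
  Θ: [ 0  0 -1  0  0  0  0]
  T: [ 0 -1 -3 -2 -1  1 -2]
Row reduction gives pivot columns i,ω,h,B; rank = 4
n=7, r=4 ⇒ 3 dimensionless groups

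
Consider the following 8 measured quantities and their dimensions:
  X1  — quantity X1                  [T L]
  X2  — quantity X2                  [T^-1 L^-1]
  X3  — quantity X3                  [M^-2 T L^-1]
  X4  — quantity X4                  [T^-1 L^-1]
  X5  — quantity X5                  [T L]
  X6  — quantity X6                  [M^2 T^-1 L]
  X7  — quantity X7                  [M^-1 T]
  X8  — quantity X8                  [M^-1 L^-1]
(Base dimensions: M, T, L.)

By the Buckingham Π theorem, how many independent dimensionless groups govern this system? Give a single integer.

6

Dimensional matrix (M×T×L by X1×X2×X3×X4×X5×X6×X7×X8):
  M: [ 0  0 -2  0  0  2 -1 -1]
  T: [ 1 -1  1 -1  1 -1  1  0]
  L: [ 1 -1 -1 -1  1  1  0 -1]
Row reduction gives pivot columns X1,X3; rank = 2
n=8, r=2 ⇒ 6 dimensionless groups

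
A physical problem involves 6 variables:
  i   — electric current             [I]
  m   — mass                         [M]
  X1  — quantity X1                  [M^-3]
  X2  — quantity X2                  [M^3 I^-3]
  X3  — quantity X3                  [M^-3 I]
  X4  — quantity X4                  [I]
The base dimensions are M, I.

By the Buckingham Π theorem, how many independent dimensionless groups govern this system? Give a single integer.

Write exponents as rows M,I / cols i,m,X1,X2,X3,X4:
  M: [ 0  1 -3  3 -3  0]
  I: [ 1  0  0 -3  1  1]
RREF → pivots at {i,m} ⇒ r = 2
Π count = n − r = 6 − 2 = 4

4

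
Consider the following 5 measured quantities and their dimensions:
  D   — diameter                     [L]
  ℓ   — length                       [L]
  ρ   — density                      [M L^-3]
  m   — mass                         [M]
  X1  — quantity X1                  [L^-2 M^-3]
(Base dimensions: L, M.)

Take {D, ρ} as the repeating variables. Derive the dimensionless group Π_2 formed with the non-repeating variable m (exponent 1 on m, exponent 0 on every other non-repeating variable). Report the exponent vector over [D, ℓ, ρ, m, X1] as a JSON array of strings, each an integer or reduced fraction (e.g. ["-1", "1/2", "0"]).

["-3", "0", "-1", "1", "0"]

Exponent matrix [L,M] × [D,ℓ,ρ,m,X1]:
  L: [ 1  1 -3  0 -2]
  M: [ 0  0  1  1 -3]
Echelon form has 2 nonzero rows (pivots: D,ρ)
Pivot set = {D,ρ}, free = {ℓ,m,X1}
RREF:
  r0: [   1    1    0    3  -11]
  r1: [   0    0    1    1   -3]
Fix exponent of m at 1, ℓ at 0, X1 at 0; solve each RREF row for its pivot's exponent:
  r0: exp(D) + (3)·1 = 0 ⇒ exp(D) = -3
  r1: exp(ρ) + (1)·1 = 0 ⇒ exp(ρ) = -1
Π_2 = D^-3 · ρ^-1 · m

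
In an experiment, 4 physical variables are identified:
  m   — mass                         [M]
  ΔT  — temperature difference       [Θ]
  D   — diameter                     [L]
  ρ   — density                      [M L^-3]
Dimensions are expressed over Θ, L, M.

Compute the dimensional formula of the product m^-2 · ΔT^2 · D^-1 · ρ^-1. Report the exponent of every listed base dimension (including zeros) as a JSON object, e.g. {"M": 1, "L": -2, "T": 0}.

{"Θ": 2, "L": 2, "M": -3}

Dimensional matrix (Θ×L×M by m×ΔT×D×ρ):
  Θ: [ 0  1  0  0]
  L: [ 0  0  1 -3]
  M: [ 1  0  0  1]
  [Θ]: (-2)·0+(2)·1+(-1)·0+(-1)·0 = 2
  [L]: (-2)·0+(2)·0+(-1)·1+(-1)·-3 = 2
  [M]: (-2)·1+(2)·0+(-1)·0+(-1)·1 = -3
⇒ Θ^2 L^2 M^-3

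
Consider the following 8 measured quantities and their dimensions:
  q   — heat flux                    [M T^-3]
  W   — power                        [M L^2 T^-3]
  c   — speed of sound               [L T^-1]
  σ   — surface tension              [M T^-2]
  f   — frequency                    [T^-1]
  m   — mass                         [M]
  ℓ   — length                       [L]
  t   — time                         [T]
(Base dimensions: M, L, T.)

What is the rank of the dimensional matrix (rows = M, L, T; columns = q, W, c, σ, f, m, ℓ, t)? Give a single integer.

3

Dimensional matrix (M×L×T by q×W×c×σ×f×m×ℓ×t):
  M: [ 1  1  0  1  0  1  0  0]
  L: [ 0  2  1  0  0  0  1  0]
  T: [-3 -3 -1 -2 -1  0  0  1]
Row reduction gives pivot columns q,W,c; rank = 3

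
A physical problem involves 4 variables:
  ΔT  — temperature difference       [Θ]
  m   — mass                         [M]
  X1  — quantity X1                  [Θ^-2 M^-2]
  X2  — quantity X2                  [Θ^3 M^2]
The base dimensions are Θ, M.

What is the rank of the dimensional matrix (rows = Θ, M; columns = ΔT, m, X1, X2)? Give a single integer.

Exponent matrix [Θ,M] × [ΔT,m,X1,X2]:
  Θ: [ 1  0 -2  3]
  M: [ 0  1 -2  2]
RREF → pivots at {ΔT,m} ⇒ r = 2

2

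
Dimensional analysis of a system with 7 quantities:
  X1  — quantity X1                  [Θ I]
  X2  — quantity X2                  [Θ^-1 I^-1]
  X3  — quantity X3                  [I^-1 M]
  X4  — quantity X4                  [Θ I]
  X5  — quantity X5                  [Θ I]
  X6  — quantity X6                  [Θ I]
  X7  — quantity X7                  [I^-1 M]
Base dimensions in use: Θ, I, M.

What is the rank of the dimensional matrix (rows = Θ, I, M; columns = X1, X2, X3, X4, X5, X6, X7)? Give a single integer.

2

Write exponents as rows Θ,I,M / cols X1,X2,X3,X4,X5,X6,X7:
  Θ: [ 1 -1  0  1  1  1  0]
  I: [ 1 -1 -1  1  1  1 -1]
  M: [ 0  0  1  0  0  0  1]
Echelon form has 2 nonzero rows (pivots: X1,X3)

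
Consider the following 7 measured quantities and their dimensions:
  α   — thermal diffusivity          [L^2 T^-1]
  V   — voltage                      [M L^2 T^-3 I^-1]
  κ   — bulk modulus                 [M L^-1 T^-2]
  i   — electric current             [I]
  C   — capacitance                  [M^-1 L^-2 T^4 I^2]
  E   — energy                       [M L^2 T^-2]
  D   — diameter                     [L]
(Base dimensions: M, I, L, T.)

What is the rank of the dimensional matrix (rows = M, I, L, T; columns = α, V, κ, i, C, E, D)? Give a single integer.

4

Write exponents as rows M,I,L,T / cols α,V,κ,i,C,E,D:
  M: [ 0  1  1  0 -1  1  0]
  I: [ 0 -1  0  1  2  0  0]
  L: [ 2  2 -1  0 -2  2  1]
  T: [-1 -3 -2  0  4 -2  0]
RREF → pivots at {α,V,κ,i} ⇒ r = 4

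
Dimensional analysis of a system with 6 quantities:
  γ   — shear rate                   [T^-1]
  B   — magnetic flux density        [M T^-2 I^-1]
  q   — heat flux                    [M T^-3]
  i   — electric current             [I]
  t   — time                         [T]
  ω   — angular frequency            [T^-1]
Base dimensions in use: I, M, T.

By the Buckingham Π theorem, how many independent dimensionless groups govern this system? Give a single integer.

Exponent matrix [I,M,T] × [γ,B,q,i,t,ω]:
  I: [ 0 -1  0  1  0  0]
  M: [ 0  1  1  0  0  0]
  T: [-1 -2 -3  0  1 -1]
Echelon form has 3 nonzero rows (pivots: γ,B,q)
Π count = n − r = 6 − 3 = 3

3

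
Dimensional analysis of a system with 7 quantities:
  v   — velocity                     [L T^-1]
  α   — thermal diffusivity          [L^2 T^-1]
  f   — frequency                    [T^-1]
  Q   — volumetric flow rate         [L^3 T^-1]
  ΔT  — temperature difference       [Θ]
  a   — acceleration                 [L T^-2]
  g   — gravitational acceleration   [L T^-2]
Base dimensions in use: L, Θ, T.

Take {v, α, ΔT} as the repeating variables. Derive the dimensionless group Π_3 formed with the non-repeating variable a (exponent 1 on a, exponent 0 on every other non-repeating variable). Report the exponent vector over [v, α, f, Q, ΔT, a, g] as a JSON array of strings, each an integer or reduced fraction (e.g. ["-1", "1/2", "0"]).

Dimensional matrix (L×Θ×T by v×α×f×Q×ΔT×a×g):
  L: [ 1  2  0  3  0  1  1]
  Θ: [ 0  0  0  0  1  0  0]
  T: [-1 -1 -1 -1  0 -2 -2]
Echelon form has 3 nonzero rows (pivots: v,α,ΔT)
Repeat: v,α,ΔT; free: f,Q,a,g
RREF:
  r0: [   1    0    2   -1    0    3    3]
  r1: [   0    1   -1    2    0   -1   -1]
  r2: [   0    0    0    0    1    0    0]
Fix exponent of a at 1, f at 0, Q at 0, g at 0; solve each RREF row for its pivot's exponent:
  r0: exp(v) + (3)·1 = 0 ⇒ exp(v) = -3
  r1: exp(α) + (-1)·1 = 0 ⇒ exp(α) = 1
  r2: exp(ΔT) + (0)·1 = 0 ⇒ exp(ΔT) = 0
Π_3 = v^-3 · α · a

["-3", "1", "0", "0", "0", "1", "0"]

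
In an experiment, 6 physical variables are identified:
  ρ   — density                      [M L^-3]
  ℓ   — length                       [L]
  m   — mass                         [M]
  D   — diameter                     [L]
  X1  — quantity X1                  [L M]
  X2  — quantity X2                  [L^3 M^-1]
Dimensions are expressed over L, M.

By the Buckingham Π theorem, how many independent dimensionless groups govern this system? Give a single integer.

4

Exponent matrix [L,M] × [ρ,ℓ,m,D,X1,X2]:
  L: [-3  1  0  1  1  3]
  M: [ 1  0  1  0  1 -1]
RREF → pivots at {ρ,ℓ} ⇒ r = 2
n=6, r=2 ⇒ 4 dimensionless groups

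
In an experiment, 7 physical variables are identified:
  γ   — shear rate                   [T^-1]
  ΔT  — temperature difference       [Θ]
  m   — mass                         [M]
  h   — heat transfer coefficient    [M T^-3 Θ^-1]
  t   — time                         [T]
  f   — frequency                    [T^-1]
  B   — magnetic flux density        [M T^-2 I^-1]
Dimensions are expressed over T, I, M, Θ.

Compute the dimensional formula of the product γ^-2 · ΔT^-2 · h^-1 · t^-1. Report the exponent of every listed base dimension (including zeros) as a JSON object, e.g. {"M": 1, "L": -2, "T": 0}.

Dimensional matrix (T×I×M×Θ by γ×ΔT×m×h×t×f×B):
  T: [-1  0  0 -3  1 -1 -2]
  I: [ 0  0  0  0  0  0 -1]
  M: [ 0  0  1  1  0  0  1]
  Θ: [ 0  1  0 -1  0  0  0]
  [T]: (-2)·-1+(-2)·0+(-1)·-3+(-1)·1 = 4
  [I]: (-2)·0+(-2)·0+(-1)·0+(-1)·0 = 0
  [M]: (-2)·0+(-2)·0+(-1)·1+(-1)·0 = -1
  [Θ]: (-2)·0+(-2)·1+(-1)·-1+(-1)·0 = -1
⇒ T^4 M^-1 Θ^-1

{"T": 4, "I": 0, "M": -1, "Θ": -1}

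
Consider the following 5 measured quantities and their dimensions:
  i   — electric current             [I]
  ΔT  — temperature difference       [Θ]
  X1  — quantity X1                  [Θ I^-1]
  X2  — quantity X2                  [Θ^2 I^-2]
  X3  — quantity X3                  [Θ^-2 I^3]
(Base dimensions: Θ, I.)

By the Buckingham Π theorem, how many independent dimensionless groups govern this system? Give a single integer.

3

Dimensional matrix (Θ×I by i×ΔT×X1×X2×X3):
  Θ: [ 0  1  1  2 -2]
  I: [ 1  0 -1 -2  3]
Row reduction gives pivot columns i,ΔT; rank = 2
Π count = n − r = 5 − 2 = 3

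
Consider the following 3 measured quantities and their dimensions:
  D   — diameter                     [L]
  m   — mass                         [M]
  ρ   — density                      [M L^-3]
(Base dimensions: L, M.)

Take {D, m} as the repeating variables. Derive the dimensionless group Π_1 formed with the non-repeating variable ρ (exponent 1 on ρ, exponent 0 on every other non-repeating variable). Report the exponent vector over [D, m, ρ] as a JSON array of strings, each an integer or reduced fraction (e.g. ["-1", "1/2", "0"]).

["3", "-1", "1"]

Write exponents as rows L,M / cols D,m,ρ:
  L: [ 1  0 -3]
  M: [ 0  1  1]
Row reduction gives pivot columns D,m; rank = 2
Repeat: D,m; free: ρ
RREF:
  r0: [   1    0   -3]
  r1: [   0    1    1]
Fix exponent of ρ at 1; solve each RREF row for its pivot's exponent:
  r0: exp(D) + (-3)·1 = 0 ⇒ exp(D) = 3
  r1: exp(m) + (1)·1 = 0 ⇒ exp(m) = -1
Π_1 = D^3 · m^-1 · ρ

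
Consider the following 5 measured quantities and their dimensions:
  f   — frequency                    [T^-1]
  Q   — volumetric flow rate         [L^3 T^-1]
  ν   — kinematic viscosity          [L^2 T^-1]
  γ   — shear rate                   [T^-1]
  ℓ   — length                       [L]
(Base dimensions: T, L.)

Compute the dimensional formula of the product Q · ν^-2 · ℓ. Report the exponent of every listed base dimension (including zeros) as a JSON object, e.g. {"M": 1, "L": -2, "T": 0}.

{"T": 1, "L": 0}

Exponent matrix [T,L] × [f,Q,ν,γ,ℓ]:
  T: [-1 -1 -1 -1  0]
  L: [ 0  3  2  0  1]
  [T]: (1)·-1+(-2)·-1+(1)·0 = 1
  [L]: (1)·3+(-2)·2+(1)·1 = 0
⇒ T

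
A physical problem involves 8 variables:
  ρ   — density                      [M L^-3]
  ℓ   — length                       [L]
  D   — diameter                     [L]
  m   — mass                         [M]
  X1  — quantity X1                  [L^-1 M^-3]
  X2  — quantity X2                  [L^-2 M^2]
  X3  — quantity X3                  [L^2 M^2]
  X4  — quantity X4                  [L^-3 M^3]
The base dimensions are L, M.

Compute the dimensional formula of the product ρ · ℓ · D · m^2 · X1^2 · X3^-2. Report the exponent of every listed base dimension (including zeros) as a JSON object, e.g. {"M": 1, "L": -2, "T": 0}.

{"L": -7, "M": -7}

Exponent matrix [L,M] × [ρ,ℓ,D,m,X1,X2,X3,X4]:
  L: [-3  1  1  0 -1 -2  2 -3]
  M: [ 1  0  0  1 -3  2  2  3]
  [L]: (1)·-3+(1)·1+(1)·1+(2)·0+(2)·-1+(-2)·2 = -7
  [M]: (1)·1+(1)·0+(1)·0+(2)·1+(2)·-3+(-2)·2 = -7
⇒ L^-7 M^-7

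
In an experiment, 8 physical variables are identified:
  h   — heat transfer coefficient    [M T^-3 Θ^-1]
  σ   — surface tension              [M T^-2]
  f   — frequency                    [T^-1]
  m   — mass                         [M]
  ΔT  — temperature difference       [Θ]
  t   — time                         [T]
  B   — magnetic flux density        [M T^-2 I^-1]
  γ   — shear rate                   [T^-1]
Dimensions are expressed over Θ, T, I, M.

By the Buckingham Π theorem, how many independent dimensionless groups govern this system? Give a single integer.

Exponent matrix [Θ,T,I,M] × [h,σ,f,m,ΔT,t,B,γ]:
  Θ: [-1  0  0  0  1  0  0  0]
  T: [-3 -2 -1  0  0  1 -2 -1]
  I: [ 0  0  0  0  0  0 -1  0]
  M: [ 1  1  0  1  0  0  1  0]
Echelon form has 4 nonzero rows (pivots: h,σ,f,B)
8 vars − rank 4 = 4 Π groups

4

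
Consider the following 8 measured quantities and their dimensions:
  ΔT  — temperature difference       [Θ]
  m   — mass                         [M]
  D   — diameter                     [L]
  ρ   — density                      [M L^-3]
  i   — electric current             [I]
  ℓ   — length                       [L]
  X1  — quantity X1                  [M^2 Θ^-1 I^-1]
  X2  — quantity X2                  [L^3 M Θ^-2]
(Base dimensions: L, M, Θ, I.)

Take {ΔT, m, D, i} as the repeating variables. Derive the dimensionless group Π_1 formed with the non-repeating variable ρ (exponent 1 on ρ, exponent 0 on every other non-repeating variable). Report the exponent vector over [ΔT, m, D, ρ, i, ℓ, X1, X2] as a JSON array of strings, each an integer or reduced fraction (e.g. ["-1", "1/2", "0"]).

Exponent matrix [L,M,Θ,I] × [ΔT,m,D,ρ,i,ℓ,X1,X2]:
  L: [ 0  0  1 -3  0  1  0  3]
  M: [ 0  1  0  1  0  0  2  1]
  Θ: [ 1  0  0  0  0  0 -1 -2]
  I: [ 0  0  0  0  1  0 -1  0]
Echelon form has 4 nonzero rows (pivots: ΔT,m,D,i)
Repeat: ΔT,m,D,i; free: ρ,ℓ,X1,X2
RREF:
  r0: [   1    0    0    0    0    0   -1   -2]
  r1: [   0    1    0    1    0    0    2    1]
  r2: [   0    0    1   -3    0    1    0    3]
  r3: [   0    0    0    0    1    0   -1    0]
Fix exponent of ρ at 1, ℓ at 0, X1 at 0, X2 at 0; solve each RREF row for its pivot's exponent:
  r0: exp(ΔT) + (0)·1 = 0 ⇒ exp(ΔT) = 0
  r1: exp(m) + (1)·1 = 0 ⇒ exp(m) = -1
  r2: exp(D) + (-3)·1 = 0 ⇒ exp(D) = 3
  r3: exp(i) + (0)·1 = 0 ⇒ exp(i) = 0
Π_1 = m^-1 · D^3 · ρ

["0", "-1", "3", "1", "0", "0", "0", "0"]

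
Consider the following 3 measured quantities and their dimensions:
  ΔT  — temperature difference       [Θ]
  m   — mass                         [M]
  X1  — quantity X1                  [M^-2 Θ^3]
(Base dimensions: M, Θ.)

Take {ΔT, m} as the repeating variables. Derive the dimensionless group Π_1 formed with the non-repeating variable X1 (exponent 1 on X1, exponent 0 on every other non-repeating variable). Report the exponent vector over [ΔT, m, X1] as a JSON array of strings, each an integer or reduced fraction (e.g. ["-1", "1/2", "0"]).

["-3", "2", "1"]

Write exponents as rows M,Θ / cols ΔT,m,X1:
  M: [ 0  1 -2]
  Θ: [ 1  0  3]
RREF → pivots at {ΔT,m} ⇒ r = 2
Pivot set = {ΔT,m}, free = {X1}
RREF:
  r0: [   1    0    3]
  r1: [   0    1   -2]
Fix exponent of X1 at 1; solve each RREF row for its pivot's exponent:
  r0: exp(ΔT) + (3)·1 = 0 ⇒ exp(ΔT) = -3
  r1: exp(m) + (-2)·1 = 0 ⇒ exp(m) = 2
Π_1 = ΔT^-3 · m^2 · X1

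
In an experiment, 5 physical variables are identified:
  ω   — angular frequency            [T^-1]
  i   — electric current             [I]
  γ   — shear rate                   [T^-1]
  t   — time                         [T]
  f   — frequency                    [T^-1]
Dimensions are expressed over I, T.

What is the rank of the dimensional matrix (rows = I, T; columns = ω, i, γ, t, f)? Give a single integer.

Write exponents as rows I,T / cols ω,i,γ,t,f:
  I: [ 0  1  0  0  0]
  T: [-1  0 -1  1 -1]
Echelon form has 2 nonzero rows (pivots: ω,i)

2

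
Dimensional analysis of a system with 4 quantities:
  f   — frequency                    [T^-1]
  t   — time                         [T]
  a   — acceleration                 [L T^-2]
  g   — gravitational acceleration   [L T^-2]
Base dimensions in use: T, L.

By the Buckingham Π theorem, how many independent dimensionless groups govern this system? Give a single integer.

2

Dimensional matrix (T×L by f×t×a×g):
  T: [-1  1 -2 -2]
  L: [ 0  0  1  1]
Row reduction gives pivot columns f,a; rank = 2
n=4, r=2 ⇒ 2 dimensionless groups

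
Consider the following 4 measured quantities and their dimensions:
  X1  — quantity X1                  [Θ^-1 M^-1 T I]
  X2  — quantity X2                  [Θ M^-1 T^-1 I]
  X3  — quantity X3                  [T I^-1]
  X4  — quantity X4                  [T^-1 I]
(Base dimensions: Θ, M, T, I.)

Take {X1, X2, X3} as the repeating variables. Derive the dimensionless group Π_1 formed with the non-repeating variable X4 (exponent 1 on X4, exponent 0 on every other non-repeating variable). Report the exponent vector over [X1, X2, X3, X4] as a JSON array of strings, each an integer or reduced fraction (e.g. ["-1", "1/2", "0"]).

Exponent matrix [Θ,M,T,I] × [X1,X2,X3,X4]:
  Θ: [-1  1  0  0]
  M: [-1 -1  0  0]
  T: [ 1 -1  1 -1]
  I: [ 1  1 -1  1]
Echelon form has 3 nonzero rows (pivots: X1,X2,X3)
Pivot set = {X1,X2,X3}, free = {X4}
RREF:
  r0: [   1    0    0    0]
  r1: [   0    1    0    0]
  r2: [   0    0    1   -1]
  r3: [   0    0    0    0]
Fix exponent of X4 at 1; solve each RREF row for its pivot's exponent:
  r0: exp(X1) + (0)·1 = 0 ⇒ exp(X1) = 0
  r1: exp(X2) + (0)·1 = 0 ⇒ exp(X2) = 0
  r2: exp(X3) + (-1)·1 = 0 ⇒ exp(X3) = 1
Π_1 = X3 · X4

["0", "0", "1", "1"]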